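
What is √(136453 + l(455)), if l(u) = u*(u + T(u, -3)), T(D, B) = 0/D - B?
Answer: √344843 ≈ 587.23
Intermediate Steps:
T(D, B) = -B (T(D, B) = 0 - B = -B)
l(u) = u*(3 + u) (l(u) = u*(u - 1*(-3)) = u*(u + 3) = u*(3 + u))
√(136453 + l(455)) = √(136453 + 455*(3 + 455)) = √(136453 + 455*458) = √(136453 + 208390) = √344843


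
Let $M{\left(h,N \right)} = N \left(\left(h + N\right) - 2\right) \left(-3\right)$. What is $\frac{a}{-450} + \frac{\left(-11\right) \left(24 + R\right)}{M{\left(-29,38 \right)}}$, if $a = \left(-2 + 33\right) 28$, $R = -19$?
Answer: $- \frac{111319}{59850} \approx -1.86$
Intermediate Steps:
$a = 868$ ($a = 31 \cdot 28 = 868$)
$M{\left(h,N \right)} = - 3 N \left(-2 + N + h\right)$ ($M{\left(h,N \right)} = N \left(\left(N + h\right) - 2\right) \left(-3\right) = N \left(-2 + N + h\right) \left(-3\right) = - 3 N \left(-2 + N + h\right)$)
$\frac{a}{-450} + \frac{\left(-11\right) \left(24 + R\right)}{M{\left(-29,38 \right)}} = \frac{868}{-450} + \frac{\left(-11\right) \left(24 - 19\right)}{3 \cdot 38 \left(2 - 38 - -29\right)} = 868 \left(- \frac{1}{450}\right) + \frac{\left(-11\right) 5}{3 \cdot 38 \left(2 - 38 + 29\right)} = - \frac{434}{225} - \frac{55}{3 \cdot 38 \left(-7\right)} = - \frac{434}{225} - \frac{55}{-798} = - \frac{434}{225} - - \frac{55}{798} = - \frac{434}{225} + \frac{55}{798} = - \frac{111319}{59850}$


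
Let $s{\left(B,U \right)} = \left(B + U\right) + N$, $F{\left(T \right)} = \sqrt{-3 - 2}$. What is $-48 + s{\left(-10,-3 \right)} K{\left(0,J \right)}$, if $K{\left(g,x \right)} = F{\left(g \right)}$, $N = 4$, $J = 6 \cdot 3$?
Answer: $-48 - 9 i \sqrt{5} \approx -48.0 - 20.125 i$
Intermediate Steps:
$F{\left(T \right)} = i \sqrt{5}$ ($F{\left(T \right)} = \sqrt{-5} = i \sqrt{5}$)
$J = 18$
$K{\left(g,x \right)} = i \sqrt{5}$
$s{\left(B,U \right)} = 4 + B + U$ ($s{\left(B,U \right)} = \left(B + U\right) + 4 = 4 + B + U$)
$-48 + s{\left(-10,-3 \right)} K{\left(0,J \right)} = -48 + \left(4 - 10 - 3\right) i \sqrt{5} = -48 - 9 i \sqrt{5}$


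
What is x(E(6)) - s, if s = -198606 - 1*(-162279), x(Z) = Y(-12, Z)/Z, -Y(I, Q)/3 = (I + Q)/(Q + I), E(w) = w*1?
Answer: 72653/2 ≈ 36327.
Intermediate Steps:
E(w) = w
Y(I, Q) = -3 (Y(I, Q) = -3*(I + Q)/(Q + I) = -3*(I + Q)/(I + Q) = -3*1 = -3)
x(Z) = -3/Z
s = -36327 (s = -198606 + 162279 = -36327)
x(E(6)) - s = -3/6 - 1*(-36327) = -3*⅙ + 36327 = -½ + 36327 = 72653/2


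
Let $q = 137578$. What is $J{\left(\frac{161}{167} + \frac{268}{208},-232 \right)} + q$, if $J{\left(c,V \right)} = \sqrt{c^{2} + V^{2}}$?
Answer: $137578 + \frac{\sqrt{4059350370065}}{8684} \approx 1.3781 \cdot 10^{5}$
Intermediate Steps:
$J{\left(c,V \right)} = \sqrt{V^{2} + c^{2}}$
$J{\left(\frac{161}{167} + \frac{268}{208},-232 \right)} + q = \sqrt{\left(-232\right)^{2} + \left(\frac{161}{167} + \frac{268}{208}\right)^{2}} + 137578 = \sqrt{53824 + \left(161 \cdot \frac{1}{167} + 268 \cdot \frac{1}{208}\right)^{2}} + 137578 = \sqrt{53824 + \left(\frac{161}{167} + \frac{67}{52}\right)^{2}} + 137578 = \sqrt{53824 + \left(\frac{19561}{8684}\right)^{2}} + 137578 = \sqrt{53824 + \frac{382632721}{75411856}} + 137578 = \sqrt{\frac{4059350370065}{75411856}} + 137578 = \frac{\sqrt{4059350370065}}{8684} + 137578 = 137578 + \frac{\sqrt{4059350370065}}{8684}$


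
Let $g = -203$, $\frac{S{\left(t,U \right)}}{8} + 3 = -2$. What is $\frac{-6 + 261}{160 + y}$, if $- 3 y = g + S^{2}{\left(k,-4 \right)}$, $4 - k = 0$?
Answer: $- \frac{765}{917} \approx -0.83424$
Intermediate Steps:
$k = 4$ ($k = 4 - 0 = 4 + 0 = 4$)
$S{\left(t,U \right)} = -40$ ($S{\left(t,U \right)} = -24 + 8 \left(-2\right) = -24 - 16 = -40$)
$y = - \frac{1397}{3}$ ($y = - \frac{-203 + \left(-40\right)^{2}}{3} = - \frac{-203 + 1600}{3} = \left(- \frac{1}{3}\right) 1397 = - \frac{1397}{3} \approx -465.67$)
$\frac{-6 + 261}{160 + y} = \frac{-6 + 261}{160 - \frac{1397}{3}} = \frac{255}{- \frac{917}{3}} = 255 \left(- \frac{3}{917}\right) = - \frac{765}{917}$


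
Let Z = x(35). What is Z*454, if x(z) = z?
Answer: 15890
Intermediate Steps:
Z = 35
Z*454 = 35*454 = 15890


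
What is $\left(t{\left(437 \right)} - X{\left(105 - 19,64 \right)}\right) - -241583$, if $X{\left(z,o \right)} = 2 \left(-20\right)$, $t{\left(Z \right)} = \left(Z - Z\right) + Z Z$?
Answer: $432592$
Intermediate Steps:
$t{\left(Z \right)} = Z^{2}$ ($t{\left(Z \right)} = 0 + Z^{2} = Z^{2}$)
$X{\left(z,o \right)} = -40$
$\left(t{\left(437 \right)} - X{\left(105 - 19,64 \right)}\right) - -241583 = \left(437^{2} - -40\right) - -241583 = \left(190969 + 40\right) + 241583 = 191009 + 241583 = 432592$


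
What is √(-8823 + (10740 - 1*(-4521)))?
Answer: √6438 ≈ 80.237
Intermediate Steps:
√(-8823 + (10740 - 1*(-4521))) = √(-8823 + (10740 + 4521)) = √(-8823 + 15261) = √6438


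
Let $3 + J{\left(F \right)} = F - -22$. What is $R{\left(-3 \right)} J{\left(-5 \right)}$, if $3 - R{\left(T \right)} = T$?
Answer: $84$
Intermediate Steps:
$R{\left(T \right)} = 3 - T$
$J{\left(F \right)} = 19 + F$ ($J{\left(F \right)} = -3 + \left(F - -22\right) = -3 + \left(F + 22\right) = -3 + \left(22 + F\right) = 19 + F$)
$R{\left(-3 \right)} J{\left(-5 \right)} = \left(3 - -3\right) \left(19 - 5\right) = \left(3 + 3\right) 14 = 6 \cdot 14 = 84$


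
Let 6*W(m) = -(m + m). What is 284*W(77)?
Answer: -21868/3 ≈ -7289.3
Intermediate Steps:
W(m) = -m/3 (W(m) = (-(m + m))/6 = (-2*m)/6 = -m/3)
284*W(77) = 284*(-⅓*77) = 284*(-77/3) = -21868/3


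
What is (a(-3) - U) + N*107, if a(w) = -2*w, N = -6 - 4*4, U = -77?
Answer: -2271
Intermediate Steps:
N = -22 (N = -6 - 16 = -22)
(a(-3) - U) + N*107 = (-2*(-3) - 1*(-77)) - 22*107 = (6 + 77) - 2354 = 83 - 2354 = -2271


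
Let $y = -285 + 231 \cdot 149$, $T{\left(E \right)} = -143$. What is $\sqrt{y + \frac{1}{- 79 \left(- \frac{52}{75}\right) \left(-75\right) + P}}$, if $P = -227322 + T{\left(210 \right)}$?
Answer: $\frac{\sqrt{1830471738234513}}{231573} \approx 184.75$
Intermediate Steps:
$P = -227465$ ($P = -227322 - 143 = -227465$)
$y = 34134$ ($y = -285 + 34419 = 34134$)
$\sqrt{y + \frac{1}{- 79 \left(- \frac{52}{75}\right) \left(-75\right) + P}} = \sqrt{34134 + \frac{1}{- 79 \left(- \frac{52}{75}\right) \left(-75\right) - 227465}} = \sqrt{34134 + \frac{1}{- 79 \left(\left(-52\right) \frac{1}{75}\right) \left(-75\right) - 227465}} = \sqrt{34134 + \frac{1}{\left(-79\right) \left(- \frac{52}{75}\right) \left(-75\right) - 227465}} = \sqrt{34134 + \frac{1}{\frac{4108}{75} \left(-75\right) - 227465}} = \sqrt{34134 + \frac{1}{-4108 - 227465}} = \sqrt{34134 + \frac{1}{-231573}} = \sqrt{34134 - \frac{1}{231573}} = \sqrt{\frac{7904512781}{231573}} = \frac{\sqrt{1830471738234513}}{231573}$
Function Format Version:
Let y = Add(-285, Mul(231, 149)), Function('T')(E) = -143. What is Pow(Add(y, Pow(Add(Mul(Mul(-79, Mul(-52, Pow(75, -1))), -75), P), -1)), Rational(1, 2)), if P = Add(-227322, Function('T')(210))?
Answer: Mul(Rational(1, 231573), Pow(1830471738234513, Rational(1, 2))) ≈ 184.75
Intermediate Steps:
P = -227465 (P = Add(-227322, -143) = -227465)
y = 34134 (y = Add(-285, 34419) = 34134)
Pow(Add(y, Pow(Add(Mul(Mul(-79, Mul(-52, Pow(75, -1))), -75), P), -1)), Rational(1, 2)) = Pow(Add(34134, Pow(Add(Mul(Mul(-79, Mul(-52, Pow(75, -1))), -75), -227465), -1)), Rational(1, 2)) = Pow(Add(34134, Pow(Add(Mul(Mul(-79, Mul(-52, Rational(1, 75))), -75), -227465), -1)), Rational(1, 2)) = Pow(Add(34134, Pow(Add(Mul(Mul(-79, Rational(-52, 75)), -75), -227465), -1)), Rational(1, 2)) = Pow(Add(34134, Pow(Add(Mul(Rational(4108, 75), -75), -227465), -1)), Rational(1, 2)) = Pow(Add(34134, Pow(Add(-4108, -227465), -1)), Rational(1, 2)) = Pow(Add(34134, Pow(-231573, -1)), Rational(1, 2)) = Pow(Add(34134, Rational(-1, 231573)), Rational(1, 2)) = Pow(Rational(7904512781, 231573), Rational(1, 2)) = Mul(Rational(1, 231573), Pow(1830471738234513, Rational(1, 2)))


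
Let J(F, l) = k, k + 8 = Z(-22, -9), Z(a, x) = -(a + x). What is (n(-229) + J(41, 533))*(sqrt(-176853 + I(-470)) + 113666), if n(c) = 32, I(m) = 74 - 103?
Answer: 6251630 + 55*I*sqrt(176882) ≈ 6.2516e+6 + 23132.0*I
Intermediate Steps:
Z(a, x) = -a - x
I(m) = -29
k = 23 (k = -8 + (-1*(-22) - 1*(-9)) = -8 + (22 + 9) = -8 + 31 = 23)
J(F, l) = 23
(n(-229) + J(41, 533))*(sqrt(-176853 + I(-470)) + 113666) = (32 + 23)*(sqrt(-176853 - 29) + 113666) = 55*(sqrt(-176882) + 113666) = 55*(I*sqrt(176882) + 113666) = 55*(113666 + I*sqrt(176882)) = 6251630 + 55*I*sqrt(176882)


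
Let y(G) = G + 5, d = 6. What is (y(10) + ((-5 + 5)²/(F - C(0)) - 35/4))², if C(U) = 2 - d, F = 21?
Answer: 625/16 ≈ 39.063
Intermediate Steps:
C(U) = -4 (C(U) = 2 - 1*6 = 2 - 6 = -4)
y(G) = 5 + G
(y(10) + ((-5 + 5)²/(F - C(0)) - 35/4))² = ((5 + 10) + ((-5 + 5)²/(21 - 1*(-4)) - 35/4))² = (15 + (0²/(21 + 4) - 35*¼))² = (15 + (0/25 - 35/4))² = (15 + (0*(1/25) - 35/4))² = (15 + (0 - 35/4))² = (15 - 35/4)² = (25/4)² = 625/16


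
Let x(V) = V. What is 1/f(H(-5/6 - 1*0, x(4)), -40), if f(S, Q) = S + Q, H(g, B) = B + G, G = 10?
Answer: -1/26 ≈ -0.038462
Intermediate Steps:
H(g, B) = 10 + B (H(g, B) = B + 10 = 10 + B)
f(S, Q) = Q + S
1/f(H(-5/6 - 1*0, x(4)), -40) = 1/(-40 + (10 + 4)) = 1/(-40 + 14) = 1/(-26) = -1/26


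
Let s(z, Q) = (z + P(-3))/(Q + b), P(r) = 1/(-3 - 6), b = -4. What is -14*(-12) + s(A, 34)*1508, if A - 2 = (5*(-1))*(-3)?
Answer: 137288/135 ≈ 1016.9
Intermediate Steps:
P(r) = -⅑ (P(r) = 1/(-9) = -⅑)
A = 17 (A = 2 + (5*(-1))*(-3) = 2 - 5*(-3) = 2 + 15 = 17)
s(z, Q) = (-⅑ + z)/(-4 + Q) (s(z, Q) = (z - ⅑)/(Q - 4) = (-⅑ + z)/(-4 + Q))
-14*(-12) + s(A, 34)*1508 = -14*(-12) + ((-⅑ + 17)/(-4 + 34))*1508 = 168 + ((152/9)/30)*1508 = 168 + ((1/30)*(152/9))*1508 = 168 + (76/135)*1508 = 168 + 114608/135 = 137288/135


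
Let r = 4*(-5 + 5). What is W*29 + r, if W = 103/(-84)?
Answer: -2987/84 ≈ -35.560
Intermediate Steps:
r = 0 (r = 4*0 = 0)
W = -103/84 (W = 103*(-1/84) = -103/84 ≈ -1.2262)
W*29 + r = -103/84*29 + 0 = -2987/84 + 0 = -2987/84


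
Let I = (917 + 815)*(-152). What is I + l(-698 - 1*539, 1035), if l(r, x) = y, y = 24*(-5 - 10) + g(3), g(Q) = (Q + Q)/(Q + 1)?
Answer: -527245/2 ≈ -2.6362e+5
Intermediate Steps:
I = -263264 (I = 1732*(-152) = -263264)
g(Q) = 2*Q/(1 + Q) (g(Q) = (2*Q)/(1 + Q) = 2*Q/(1 + Q))
y = -717/2 (y = 24*(-5 - 10) + 2*3/(1 + 3) = 24*(-15) + 2*3/4 = -360 + 2*3*(1/4) = -360 + 3/2 = -717/2 ≈ -358.50)
l(r, x) = -717/2
I + l(-698 - 1*539, 1035) = -263264 - 717/2 = -527245/2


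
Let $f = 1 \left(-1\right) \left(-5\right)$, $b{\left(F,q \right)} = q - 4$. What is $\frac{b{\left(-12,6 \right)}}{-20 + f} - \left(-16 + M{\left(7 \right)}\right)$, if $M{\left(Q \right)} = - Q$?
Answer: $\frac{343}{15} \approx 22.867$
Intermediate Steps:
$b{\left(F,q \right)} = -4 + q$
$f = 5$ ($f = \left(-1\right) \left(-5\right) = 5$)
$\frac{b{\left(-12,6 \right)}}{-20 + f} - \left(-16 + M{\left(7 \right)}\right) = \frac{-4 + 6}{-20 + 5} + \left(16 - \left(-1\right) 7\right) = \frac{1}{-15} \cdot 2 + \left(16 - -7\right) = \left(- \frac{1}{15}\right) 2 + \left(16 + 7\right) = - \frac{2}{15} + 23 = \frac{343}{15}$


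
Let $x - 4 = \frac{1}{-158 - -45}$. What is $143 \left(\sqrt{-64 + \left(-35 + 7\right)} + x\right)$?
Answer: $\frac{64493}{113} + 286 i \sqrt{23} \approx 570.73 + 1371.6 i$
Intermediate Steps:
$x = \frac{451}{113}$ ($x = 4 + \frac{1}{-158 - -45} = 4 + \frac{1}{-158 + 45} = 4 + \frac{1}{-113} = 4 - \frac{1}{113} = \frac{451}{113} \approx 3.9911$)
$143 \left(\sqrt{-64 + \left(-35 + 7\right)} + x\right) = 143 \left(\sqrt{-64 + \left(-35 + 7\right)} + \frac{451}{113}\right) = 143 \left(\sqrt{-64 - 28} + \frac{451}{113}\right) = 143 \left(\sqrt{-92} + \frac{451}{113}\right) = 143 \left(2 i \sqrt{23} + \frac{451}{113}\right) = 143 \left(\frac{451}{113} + 2 i \sqrt{23}\right) = \frac{64493}{113} + 286 i \sqrt{23}$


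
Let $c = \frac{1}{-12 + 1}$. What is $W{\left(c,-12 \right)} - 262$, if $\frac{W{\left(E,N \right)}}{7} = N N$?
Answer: $746$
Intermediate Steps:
$c = - \frac{1}{11}$ ($c = \frac{1}{-11} = - \frac{1}{11} \approx -0.090909$)
$W{\left(E,N \right)} = 7 N^{2}$ ($W{\left(E,N \right)} = 7 N N = 7 N^{2}$)
$W{\left(c,-12 \right)} - 262 = 7 \left(-12\right)^{2} - 262 = 7 \cdot 144 - 262 = 1008 - 262 = 746$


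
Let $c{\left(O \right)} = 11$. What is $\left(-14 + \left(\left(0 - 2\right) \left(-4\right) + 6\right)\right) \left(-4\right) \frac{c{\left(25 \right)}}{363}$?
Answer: $0$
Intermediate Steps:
$\left(-14 + \left(\left(0 - 2\right) \left(-4\right) + 6\right)\right) \left(-4\right) \frac{c{\left(25 \right)}}{363} = \left(-14 + \left(\left(0 - 2\right) \left(-4\right) + 6\right)\right) \left(-4\right) \frac{11}{363} = \left(-14 + \left(\left(-2\right) \left(-4\right) + 6\right)\right) \left(-4\right) 11 \cdot \frac{1}{363} = \left(-14 + \left(8 + 6\right)\right) \left(-4\right) \frac{1}{33} = \left(-14 + 14\right) \left(-4\right) \frac{1}{33} = 0 \left(-4\right) \frac{1}{33} = 0 \cdot \frac{1}{33} = 0$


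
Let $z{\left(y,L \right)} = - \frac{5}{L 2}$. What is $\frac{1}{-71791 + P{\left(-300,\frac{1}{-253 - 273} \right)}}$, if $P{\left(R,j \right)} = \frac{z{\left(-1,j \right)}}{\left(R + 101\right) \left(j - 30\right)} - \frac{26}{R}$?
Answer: $- \frac{471062850}{33817928485403} \approx -1.3929 \cdot 10^{-5}$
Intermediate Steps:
$z{\left(y,L \right)} = - \frac{5}{2 L}$
$P{\left(R,j \right)} = - \frac{26}{R} - \frac{5}{2 j \left(-30 + j\right) \left(101 + R\right)}$ ($P{\left(R,j \right)} = \frac{\left(- \frac{5}{2}\right) \frac{1}{j}}{\left(R + 101\right) \left(j - 30\right)} - \frac{26}{R} = \frac{\left(- \frac{5}{2}\right) \frac{1}{j}}{\left(101 + R\right) \left(-30 + j\right)} - \frac{26}{R} = \frac{\left(- \frac{5}{2}\right) \frac{1}{j}}{\left(-30 + j\right) \left(101 + R\right)} - \frac{26}{R} = - \frac{5}{2 j} \frac{1}{\left(-30 + j\right) \left(101 + R\right)} - \frac{26}{R} = - \frac{5}{2 j \left(-30 + j\right) \left(101 + R\right)} - \frac{26}{R} = - \frac{26}{R} - \frac{5}{2 j \left(-30 + j\right) \left(101 + R\right)}$)
$\frac{1}{-71791 + P{\left(-300,\frac{1}{-253 - 273} \right)}} = \frac{1}{-71791 + \frac{\left(-5\right) \left(-300\right) + \frac{52 \left(3030 - \frac{101}{-253 - 273} + 30 \left(-300\right) - - \frac{300}{-253 - 273}\right)}{-253 - 273}}{2 \left(-300\right) \frac{1}{-253 - 273} \left(-3030 - -9000 + \frac{101}{-253 - 273} - \frac{300}{-253 - 273}\right)}} = \frac{1}{-71791 + \frac{1}{2} \left(- \frac{1}{300}\right) \frac{1}{\frac{1}{-526}} \frac{1}{-3030 + 9000 + \frac{101}{-526} - \frac{300}{-526}} \left(1500 + \frac{52 \left(3030 - \frac{101}{-526} - 9000 - - \frac{300}{-526}\right)}{-526}\right)} = \frac{1}{-71791 + \frac{1}{2} \left(- \frac{1}{300}\right) \frac{1}{- \frac{1}{526}} \frac{1}{-3030 + 9000 + 101 \left(- \frac{1}{526}\right) - - \frac{150}{263}} \left(1500 + 52 \left(- \frac{1}{526}\right) \left(3030 - - \frac{101}{526} - 9000 - \left(-300\right) \left(- \frac{1}{526}\right)\right)\right)} = \frac{1}{-71791 + \frac{1}{2} \left(- \frac{1}{300}\right) \left(-526\right) \frac{1}{-3030 + 9000 - \frac{101}{526} + \frac{150}{263}} \left(1500 + 52 \left(- \frac{1}{526}\right) \left(3030 + \frac{101}{526} - 9000 - \frac{150}{263}\right)\right)} = \frac{1}{-71791 + \frac{1}{2} \left(- \frac{1}{300}\right) \left(-526\right) \frac{1}{\frac{3140419}{526}} \left(1500 + 52 \left(- \frac{1}{526}\right) \left(- \frac{3140419}{526}\right)\right)} = \frac{1}{-71791 + \frac{1}{2} \left(- \frac{1}{300}\right) \left(-526\right) \frac{526}{3140419} \left(1500 + \frac{40825447}{69169}\right)} = \frac{1}{-71791 + \frac{1}{2} \left(- \frac{1}{300}\right) \left(-526\right) \frac{526}{3140419} \cdot \frac{144578947}{69169}} = \frac{1}{-71791 + \frac{144578947}{471062850}} = \frac{1}{- \frac{33817928485403}{471062850}} = - \frac{471062850}{33817928485403}$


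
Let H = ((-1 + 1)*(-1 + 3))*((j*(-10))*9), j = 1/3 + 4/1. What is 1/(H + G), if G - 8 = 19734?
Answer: 1/19742 ≈ 5.0653e-5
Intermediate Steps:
j = 13/3 (j = 1*(⅓) + 4*1 = ⅓ + 4 = 13/3 ≈ 4.3333)
G = 19742 (G = 8 + 19734 = 19742)
H = 0 (H = ((-1 + 1)*(-1 + 3))*(((13/3)*(-10))*9) = (0*2)*(-130/3*9) = 0*(-390) = 0)
1/(H + G) = 1/(0 + 19742) = 1/19742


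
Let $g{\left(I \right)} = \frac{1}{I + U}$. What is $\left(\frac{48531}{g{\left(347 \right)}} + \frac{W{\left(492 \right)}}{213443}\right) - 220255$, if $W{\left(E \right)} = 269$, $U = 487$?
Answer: $\frac{8592062374626}{213443} \approx 4.0255 \cdot 10^{7}$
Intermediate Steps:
$g{\left(I \right)} = \frac{1}{487 + I}$ ($g{\left(I \right)} = \frac{1}{I + 487} = \frac{1}{487 + I}$)
$\left(\frac{48531}{g{\left(347 \right)}} + \frac{W{\left(492 \right)}}{213443}\right) - 220255 = \left(\frac{48531}{\frac{1}{487 + 347}} + \frac{269}{213443}\right) - 220255 = \left(\frac{48531}{\frac{1}{834}} + 269 \cdot \frac{1}{213443}\right) - 220255 = \left(48531 \frac{1}{\frac{1}{834}} + \frac{269}{213443}\right) - 220255 = \left(48531 \cdot 834 + \frac{269}{213443}\right) - 220255 = \left(40474854 + \frac{269}{213443}\right) - 220255 = \frac{8639074262591}{213443} - 220255 = \frac{8592062374626}{213443}$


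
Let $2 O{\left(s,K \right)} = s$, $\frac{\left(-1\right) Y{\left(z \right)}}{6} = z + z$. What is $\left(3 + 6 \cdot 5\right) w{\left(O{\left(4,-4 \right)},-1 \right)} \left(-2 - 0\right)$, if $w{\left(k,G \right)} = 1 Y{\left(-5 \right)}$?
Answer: $-3960$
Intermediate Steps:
$Y{\left(z \right)} = - 12 z$ ($Y{\left(z \right)} = - 6 \left(z + z\right) = - 6 \cdot 2 z = - 12 z$)
$O{\left(s,K \right)} = \frac{s}{2}$
$w{\left(k,G \right)} = 60$ ($w{\left(k,G \right)} = 1 \left(\left(-12\right) \left(-5\right)\right) = 1 \cdot 60 = 60$)
$\left(3 + 6 \cdot 5\right) w{\left(O{\left(4,-4 \right)},-1 \right)} \left(-2 - 0\right) = \left(3 + 6 \cdot 5\right) 60 \left(-2 - 0\right) = \left(3 + 30\right) 60 \left(-2 + 0\right) = 33 \cdot 60 \left(-2\right) = 1980 \left(-2\right) = -3960$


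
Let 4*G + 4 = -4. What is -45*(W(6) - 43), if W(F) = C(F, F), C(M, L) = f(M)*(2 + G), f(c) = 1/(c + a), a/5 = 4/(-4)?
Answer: 1935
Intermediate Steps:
G = -2 (G = -1 + (¼)*(-4) = -1 - 1 = -2)
a = -5 (a = 5*(4/(-4)) = 5*(4*(-¼)) = 5*(-1) = -5)
f(c) = 1/(-5 + c) (f(c) = 1/(c - 5) = 1/(-5 + c))
C(M, L) = 0 (C(M, L) = (2 - 2)/(-5 + M) = 0/(-5 + M) = 0)
W(F) = 0
-45*(W(6) - 43) = -45*(0 - 43) = -45*(-43) = 1935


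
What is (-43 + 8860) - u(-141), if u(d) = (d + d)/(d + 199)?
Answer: 255834/29 ≈ 8821.9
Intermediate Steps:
u(d) = 2*d/(199 + d) (u(d) = (2*d)/(199 + d) = 2*d/(199 + d))
(-43 + 8860) - u(-141) = (-43 + 8860) - 2*(-141)/(199 - 141) = 8817 - 2*(-141)/58 = 8817 - 1*(-141/29) = 8817 + 141/29 = 255834/29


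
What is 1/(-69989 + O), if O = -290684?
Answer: -1/360673 ≈ -2.7726e-6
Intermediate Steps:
1/(-69989 + O) = 1/(-69989 - 290684) = 1/(-360673) = -1/360673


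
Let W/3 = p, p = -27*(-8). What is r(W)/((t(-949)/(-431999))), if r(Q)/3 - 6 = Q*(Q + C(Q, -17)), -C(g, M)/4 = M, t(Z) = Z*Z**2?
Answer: 601308912078/854670349 ≈ 703.56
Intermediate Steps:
t(Z) = Z**3
C(g, M) = -4*M
p = 216
W = 648 (W = 3*216 = 648)
r(Q) = 18 + 3*Q*(68 + Q) (r(Q) = 18 + 3*(Q*(Q - 4*(-17))) = 18 + 3*(Q*(Q + 68)) = 18 + 3*(Q*(68 + Q)) = 18 + 3*Q*(68 + Q))
r(W)/((t(-949)/(-431999))) = (18 + 3*648**2 + 204*648)/(((-949)**3/(-431999))) = (18 + 3*419904 + 132192)/((-854670349*(-1/431999))) = (18 + 1259712 + 132192)/(854670349/431999) = 1391922*(431999/854670349) = 601308912078/854670349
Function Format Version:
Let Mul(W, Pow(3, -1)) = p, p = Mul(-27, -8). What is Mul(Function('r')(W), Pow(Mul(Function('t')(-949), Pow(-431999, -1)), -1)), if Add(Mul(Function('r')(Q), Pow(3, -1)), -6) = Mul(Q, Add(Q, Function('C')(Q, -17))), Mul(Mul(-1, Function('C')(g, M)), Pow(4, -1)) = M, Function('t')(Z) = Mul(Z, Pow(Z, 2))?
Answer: Rational(601308912078, 854670349) ≈ 703.56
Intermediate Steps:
Function('t')(Z) = Pow(Z, 3)
Function('C')(g, M) = Mul(-4, M)
p = 216
W = 648 (W = Mul(3, 216) = 648)
Function('r')(Q) = Add(18, Mul(3, Q, Add(68, Q))) (Function('r')(Q) = Add(18, Mul(3, Mul(Q, Add(Q, Mul(-4, -17))))) = Add(18, Mul(3, Mul(Q, Add(Q, 68)))) = Add(18, Mul(3, Mul(Q, Add(68, Q)))) = Add(18, Mul(3, Q, Add(68, Q))))
Mul(Function('r')(W), Pow(Mul(Function('t')(-949), Pow(-431999, -1)), -1)) = Mul(Add(18, Mul(3, Pow(648, 2)), Mul(204, 648)), Pow(Mul(Pow(-949, 3), Pow(-431999, -1)), -1)) = Mul(Add(18, Mul(3, 419904), 132192), Pow(Mul(-854670349, Rational(-1, 431999)), -1)) = Mul(Add(18, 1259712, 132192), Pow(Rational(854670349, 431999), -1)) = Mul(1391922, Rational(431999, 854670349)) = Rational(601308912078, 854670349)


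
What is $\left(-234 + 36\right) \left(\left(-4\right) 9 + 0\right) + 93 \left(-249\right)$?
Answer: $-16029$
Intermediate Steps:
$\left(-234 + 36\right) \left(\left(-4\right) 9 + 0\right) + 93 \left(-249\right) = - 198 \left(-36 + 0\right) - 23157 = \left(-198\right) \left(-36\right) - 23157 = 7128 - 23157 = -16029$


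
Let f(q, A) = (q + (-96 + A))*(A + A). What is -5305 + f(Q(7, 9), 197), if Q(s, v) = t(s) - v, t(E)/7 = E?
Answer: 50249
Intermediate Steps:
t(E) = 7*E
Q(s, v) = -v + 7*s (Q(s, v) = 7*s - v = -v + 7*s)
f(q, A) = 2*A*(-96 + A + q) (f(q, A) = (-96 + A + q)*(2*A) = 2*A*(-96 + A + q))
-5305 + f(Q(7, 9), 197) = -5305 + 2*197*(-96 + 197 + (-1*9 + 7*7)) = -5305 + 2*197*(-96 + 197 + (-9 + 49)) = -5305 + 2*197*(-96 + 197 + 40) = -5305 + 2*197*141 = -5305 + 55554 = 50249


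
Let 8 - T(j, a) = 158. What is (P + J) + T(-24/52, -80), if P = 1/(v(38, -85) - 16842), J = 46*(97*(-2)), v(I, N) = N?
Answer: -153595599/16927 ≈ -9074.0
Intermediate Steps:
T(j, a) = -150 (T(j, a) = 8 - 1*158 = 8 - 158 = -150)
J = -8924 (J = 46*(-194) = -8924)
P = -1/16927 (P = 1/(-85 - 16842) = 1/(-16927) = -1/16927 ≈ -5.9077e-5)
(P + J) + T(-24/52, -80) = (-1/16927 - 8924) - 150 = -151056549/16927 - 150 = -153595599/16927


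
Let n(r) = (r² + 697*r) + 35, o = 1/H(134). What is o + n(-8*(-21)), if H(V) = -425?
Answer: 61775874/425 ≈ 1.4536e+5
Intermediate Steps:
o = -1/425 (o = 1/(-425) = -1/425 ≈ -0.0023529)
n(r) = 35 + r² + 697*r
o + n(-8*(-21)) = -1/425 + (35 + (-8*(-21))² + 697*(-8*(-21))) = -1/425 + (35 + 168² + 697*168) = -1/425 + (35 + 28224 + 117096) = -1/425 + 145355 = 61775874/425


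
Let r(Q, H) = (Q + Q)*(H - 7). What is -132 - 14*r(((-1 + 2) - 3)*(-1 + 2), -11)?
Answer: -1140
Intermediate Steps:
r(Q, H) = 2*Q*(-7 + H) (r(Q, H) = (2*Q)*(-7 + H) = 2*Q*(-7 + H))
-132 - 14*r(((-1 + 2) - 3)*(-1 + 2), -11) = -132 - 28*((-1 + 2) - 3)*(-1 + 2)*(-7 - 11) = -132 - 28*(1 - 3)*1*(-18) = -132 - 28*(-2*1)*(-18) = -132 - 28*(-2)*(-18) = -132 - 14*72 = -132 - 1008 = -1140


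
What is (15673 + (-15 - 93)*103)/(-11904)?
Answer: -4549/11904 ≈ -0.38214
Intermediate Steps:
(15673 + (-15 - 93)*103)/(-11904) = (15673 - 108*103)*(-1/11904) = (15673 - 11124)*(-1/11904) = 4549*(-1/11904) = -4549/11904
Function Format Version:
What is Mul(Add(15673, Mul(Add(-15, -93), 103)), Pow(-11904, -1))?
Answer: Rational(-4549, 11904) ≈ -0.38214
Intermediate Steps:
Mul(Add(15673, Mul(Add(-15, -93), 103)), Pow(-11904, -1)) = Mul(Add(15673, Mul(-108, 103)), Rational(-1, 11904)) = Mul(Add(15673, -11124), Rational(-1, 11904)) = Mul(4549, Rational(-1, 11904)) = Rational(-4549, 11904)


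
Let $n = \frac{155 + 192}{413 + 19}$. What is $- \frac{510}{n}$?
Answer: $- \frac{220320}{347} \approx -634.93$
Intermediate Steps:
$n = \frac{347}{432} \approx 0.80324$
$- \frac{510}{n} = - \frac{510}{\frac{347}{432}} = \left(-510\right) \frac{432}{347} = - \frac{220320}{347}$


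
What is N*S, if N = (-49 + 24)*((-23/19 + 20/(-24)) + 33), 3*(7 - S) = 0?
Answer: -617575/114 ≈ -5417.3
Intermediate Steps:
S = 7 (S = 7 - ⅓*0 = 7 + 0 = 7)
N = -88225/114 (N = -25*((-23*1/19 + 20*(-1/24)) + 33) = -25*((-23/19 - ⅚) + 33) = -25*(-233/114 + 33) = -25*3529/114 = -88225/114 ≈ -773.90)
N*S = -88225/114*7 = -617575/114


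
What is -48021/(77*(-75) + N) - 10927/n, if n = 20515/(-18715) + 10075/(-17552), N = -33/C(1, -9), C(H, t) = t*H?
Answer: 12445053824655211/1899806023434 ≈ 6550.7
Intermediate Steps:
C(H, t) = H*t
N = 11/3 (N = -33/(1*(-9)) = -33/(-9) = -33*(-⅑) = 11/3 ≈ 3.6667)
n = -109726581/65697136 (n = 20515*(-1/18715) + 10075*(-1/17552) = -4103/3743 - 10075/17552 = -109726581/65697136 ≈ -1.6702)
-48021/(77*(-75) + N) - 10927/n = -48021/(77*(-75) + 11/3) - 10927/(-109726581/65697136) = -48021/(-5775 + 11/3) - 10927*(-65697136/109726581) = -48021/(-17314/3) + 717872605072/109726581 = -48021*(-3/17314) + 717872605072/109726581 = 144063/17314 + 717872605072/109726581 = 12445053824655211/1899806023434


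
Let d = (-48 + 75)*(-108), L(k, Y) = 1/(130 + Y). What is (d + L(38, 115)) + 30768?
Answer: 6823741/245 ≈ 27852.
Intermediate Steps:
d = -2916 (d = 27*(-108) = -2916)
(d + L(38, 115)) + 30768 = (-2916 + 1/(130 + 115)) + 30768 = (-2916 + 1/245) + 30768 = -714419/245 + 30768 = 6823741/245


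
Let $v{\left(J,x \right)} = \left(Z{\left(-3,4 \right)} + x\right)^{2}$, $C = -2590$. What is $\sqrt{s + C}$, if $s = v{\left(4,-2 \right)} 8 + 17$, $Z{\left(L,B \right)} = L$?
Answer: $i \sqrt{2373} \approx 48.713 i$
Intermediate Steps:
$v{\left(J,x \right)} = \left(-3 + x\right)^{2}$
$s = 217$ ($s = \left(-3 - 2\right)^{2} \cdot 8 + 17 = \left(-5\right)^{2} \cdot 8 + 17 = 25 \cdot 8 + 17 = 200 + 17 = 217$)
$\sqrt{s + C} = \sqrt{217 - 2590} = \sqrt{-2373} = i \sqrt{2373}$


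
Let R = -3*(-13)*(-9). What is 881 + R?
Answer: 530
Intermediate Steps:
R = -351 (R = 39*(-9) = -351)
881 + R = 881 - 351 = 530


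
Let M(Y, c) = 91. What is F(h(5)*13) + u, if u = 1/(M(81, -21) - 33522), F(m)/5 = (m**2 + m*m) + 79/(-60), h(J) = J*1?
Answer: 16946875939/401172 ≈ 42243.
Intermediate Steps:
h(J) = J
F(m) = -79/12 + 10*m**2 (F(m) = 5*((m**2 + m*m) + 79/(-60)) = 5*((m**2 + m**2) + 79*(-1/60)) = 5*(2*m**2 - 79/60) = 5*(-79/60 + 2*m**2) = -79/12 + 10*m**2)
u = -1/33431 (u = 1/(91 - 33522) = 1/(-33431) = -1/33431 ≈ -2.9912e-5)
F(h(5)*13) + u = (-79/12 + 10*(5*13)**2) - 1/33431 = (-79/12 + 10*65**2) - 1/33431 = (-79/12 + 10*4225) - 1/33431 = (-79/12 + 42250) - 1/33431 = 506921/12 - 1/33431 = 16946875939/401172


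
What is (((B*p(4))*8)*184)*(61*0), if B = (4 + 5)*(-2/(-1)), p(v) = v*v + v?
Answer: 0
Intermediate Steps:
p(v) = v + v² (p(v) = v² + v = v + v²)
B = 18 (B = 9*(-2*(-1)) = 9*2 = 18)
(((B*p(4))*8)*184)*(61*0) = (((18*(4*(1 + 4)))*8)*184)*(61*0) = (((18*(4*5))*8)*184)*0 = (((18*20)*8)*184)*0 = ((360*8)*184)*0 = (2880*184)*0 = 529920*0 = 0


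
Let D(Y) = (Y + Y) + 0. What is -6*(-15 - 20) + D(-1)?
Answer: 208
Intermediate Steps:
D(Y) = 2*Y (D(Y) = 2*Y + 0 = 2*Y)
-6*(-15 - 20) + D(-1) = -6*(-15 - 20) + 2*(-1) = -6*(-35) - 2 = 210 - 2 = 208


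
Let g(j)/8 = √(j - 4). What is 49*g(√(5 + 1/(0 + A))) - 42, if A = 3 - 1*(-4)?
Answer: -42 + 56*I*√(196 - 42*√7) ≈ -42.0 + 515.92*I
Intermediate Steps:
A = 7 (A = 3 + 4 = 7)
g(j) = 8*√(-4 + j) (g(j) = 8*√(j - 4) = 8*√(-4 + j))
49*g(√(5 + 1/(0 + A))) - 42 = 49*(8*√(-4 + √(5 + 1/(0 + 7)))) - 42 = 49*(8*√(-4 + √(5 + 1/7))) - 42 = 49*(8*√(-4 + √(5 + ⅐))) - 42 = 49*(8*√(-4 + √(36/7))) - 42 = 49*(8*√(-4 + 6*√7/7)) - 42 = 392*√(-4 + 6*√7/7) - 42 = -42 + 392*√(-4 + 6*√7/7)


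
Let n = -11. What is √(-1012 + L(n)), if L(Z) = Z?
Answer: I*√1023 ≈ 31.984*I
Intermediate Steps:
√(-1012 + L(n)) = √(-1012 - 11) = √(-1023) = I*√1023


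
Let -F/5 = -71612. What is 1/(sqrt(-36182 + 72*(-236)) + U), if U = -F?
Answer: -179030/64103508387 - I*sqrt(53174)/128207016774 ≈ -2.7928e-6 - 1.7986e-9*I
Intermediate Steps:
F = 358060 (F = -5*(-71612) = 358060)
U = -358060 (U = -1*358060 = -358060)
1/(sqrt(-36182 + 72*(-236)) + U) = 1/(sqrt(-36182 + 72*(-236)) - 358060) = 1/(sqrt(-36182 - 16992) - 358060) = 1/(sqrt(-53174) - 358060) = 1/(I*sqrt(53174) - 358060) = 1/(-358060 + I*sqrt(53174))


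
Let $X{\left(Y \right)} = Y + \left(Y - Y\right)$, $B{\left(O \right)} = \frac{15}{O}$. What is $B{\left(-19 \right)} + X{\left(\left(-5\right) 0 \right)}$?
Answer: $- \frac{15}{19} \approx -0.78947$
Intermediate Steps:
$X{\left(Y \right)} = Y$ ($X{\left(Y \right)} = Y + 0 = Y$)
$B{\left(-19 \right)} + X{\left(\left(-5\right) 0 \right)} = \frac{15}{-19} - 0 = 15 \left(- \frac{1}{19}\right) + 0 = - \frac{15}{19} + 0 = - \frac{15}{19}$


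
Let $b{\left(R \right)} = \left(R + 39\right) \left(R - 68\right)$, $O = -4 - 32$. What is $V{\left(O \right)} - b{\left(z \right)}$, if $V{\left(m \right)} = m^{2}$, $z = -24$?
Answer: $2676$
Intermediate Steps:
$O = -36$
$b{\left(R \right)} = \left(-68 + R\right) \left(39 + R\right)$ ($b{\left(R \right)} = \left(39 + R\right) \left(-68 + R\right) = \left(-68 + R\right) \left(39 + R\right)$)
$V{\left(O \right)} - b{\left(z \right)} = \left(-36\right)^{2} - \left(-2652 + \left(-24\right)^{2} - -696\right) = 1296 - \left(-2652 + 576 + 696\right) = 1296 - -1380 = 1296 + 1380 = 2676$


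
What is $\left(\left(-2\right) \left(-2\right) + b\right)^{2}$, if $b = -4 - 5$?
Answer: $25$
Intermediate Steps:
$b = -9$ ($b = -4 - 5 = -9$)
$\left(\left(-2\right) \left(-2\right) + b\right)^{2} = \left(\left(-2\right) \left(-2\right) - 9\right)^{2} = \left(4 - 9\right)^{2} = \left(-5\right)^{2} = 25$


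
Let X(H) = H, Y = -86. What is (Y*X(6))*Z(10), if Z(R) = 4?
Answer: -2064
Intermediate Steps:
(Y*X(6))*Z(10) = -86*6*4 = -516*4 = -2064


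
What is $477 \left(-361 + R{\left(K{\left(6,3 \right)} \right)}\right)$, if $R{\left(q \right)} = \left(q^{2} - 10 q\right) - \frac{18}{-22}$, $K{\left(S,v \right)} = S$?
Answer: $- \frac{2015802}{11} \approx -1.8325 \cdot 10^{5}$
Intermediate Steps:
$R{\left(q \right)} = \frac{9}{11} + q^{2} - 10 q$ ($R{\left(q \right)} = \left(q^{2} - 10 q\right) - - \frac{9}{11} = \left(q^{2} - 10 q\right) + \frac{9}{11} = \frac{9}{11} + q^{2} - 10 q$)
$477 \left(-361 + R{\left(K{\left(6,3 \right)} \right)}\right) = 477 \left(-361 + \left(\frac{9}{11} + 6^{2} - 60\right)\right) = 477 \left(-361 + \left(\frac{9}{11} + 36 - 60\right)\right) = 477 \left(-361 - \frac{255}{11}\right) = 477 \left(- \frac{4226}{11}\right) = - \frac{2015802}{11}$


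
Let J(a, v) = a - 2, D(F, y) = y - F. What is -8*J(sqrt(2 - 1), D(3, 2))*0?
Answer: 0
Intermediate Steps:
J(a, v) = -2 + a
-8*J(sqrt(2 - 1), D(3, 2))*0 = -8*(-2 + sqrt(2 - 1))*0 = -8*(-2 + sqrt(1))*0 = -8*(-2 + 1)*0 = -8*(-1)*0 = 8*0 = 0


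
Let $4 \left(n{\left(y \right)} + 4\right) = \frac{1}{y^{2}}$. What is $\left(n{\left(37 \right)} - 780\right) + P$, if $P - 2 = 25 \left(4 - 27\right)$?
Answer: $- \frac{7430931}{5476} \approx -1357.0$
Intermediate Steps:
$P = -573$ ($P = 2 + 25 \left(4 - 27\right) = 2 + 25 \left(-23\right) = 2 - 575 = -573$)
$n{\left(y \right)} = -4 + \frac{1}{4 y^{2}}$
$\left(n{\left(37 \right)} - 780\right) + P = \left(\left(-4 + \frac{1}{4 \cdot 1369}\right) - 780\right) - 573 = \left(\left(-4 + \frac{1}{4} \cdot \frac{1}{1369}\right) - 780\right) - 573 = \left(\left(-4 + \frac{1}{5476}\right) - 780\right) - 573 = \left(- \frac{21903}{5476} - 780\right) - 573 = - \frac{4293183}{5476} - 573 = - \frac{7430931}{5476}$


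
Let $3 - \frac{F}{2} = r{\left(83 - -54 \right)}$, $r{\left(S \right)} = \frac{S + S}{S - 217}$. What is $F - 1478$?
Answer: $- \frac{29303}{20} \approx -1465.2$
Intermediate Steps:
$r{\left(S \right)} = \frac{2 S}{-217 + S}$
$F = \frac{257}{20}$ ($F = 6 - 2 \frac{2 \left(83 - -54\right)}{-217 + \left(83 - -54\right)} = 6 - 2 \frac{2 \left(83 + 54\right)}{-217 + \left(83 + 54\right)} = 6 - 2 \cdot 2 \cdot 137 \frac{1}{-217 + 137} = 6 - 2 \cdot 2 \cdot 137 \frac{1}{-80} = 6 - 2 \cdot 2 \cdot 137 \left(- \frac{1}{80}\right) = 6 - - \frac{137}{20} = 6 + \frac{137}{20} = \frac{257}{20} \approx 12.85$)
$F - 1478 = \frac{257}{20} - 1478 = - \frac{29303}{20}$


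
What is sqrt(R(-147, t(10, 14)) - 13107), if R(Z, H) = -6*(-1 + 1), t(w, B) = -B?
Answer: I*sqrt(13107) ≈ 114.49*I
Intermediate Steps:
R(Z, H) = 0 (R(Z, H) = -6*0 = 0)
sqrt(R(-147, t(10, 14)) - 13107) = sqrt(0 - 13107) = sqrt(-13107) = I*sqrt(13107)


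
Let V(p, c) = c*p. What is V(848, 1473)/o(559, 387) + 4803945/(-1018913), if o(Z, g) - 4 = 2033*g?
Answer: -2506895523423/801655275575 ≈ -3.1271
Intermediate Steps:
o(Z, g) = 4 + 2033*g
V(848, 1473)/o(559, 387) + 4803945/(-1018913) = (1473*848)/(4 + 2033*387) + 4803945/(-1018913) = 1249104/(4 + 786771) + 4803945*(-1/1018913) = 1249104/786775 - 4803945/1018913 = -2506895523423/801655275575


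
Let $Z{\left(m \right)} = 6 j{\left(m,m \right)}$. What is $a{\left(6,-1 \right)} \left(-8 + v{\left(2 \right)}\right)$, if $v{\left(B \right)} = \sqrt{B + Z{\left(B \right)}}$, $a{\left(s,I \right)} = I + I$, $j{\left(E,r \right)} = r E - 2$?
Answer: $16 - 2 \sqrt{14} \approx 8.5167$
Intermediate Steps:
$j{\left(E,r \right)} = -2 + E r$ ($j{\left(E,r \right)} = E r - 2 = -2 + E r$)
$Z{\left(m \right)} = -12 + 6 m^{2}$ ($Z{\left(m \right)} = 6 \left(-2 + m m\right) = 6 \left(-2 + m^{2}\right) = -12 + 6 m^{2}$)
$a{\left(s,I \right)} = 2 I$
$v{\left(B \right)} = \sqrt{-12 + B + 6 B^{2}}$ ($v{\left(B \right)} = \sqrt{B + \left(-12 + 6 B^{2}\right)} = \sqrt{-12 + B + 6 B^{2}}$)
$a{\left(6,-1 \right)} \left(-8 + v{\left(2 \right)}\right) = 2 \left(-1\right) \left(-8 + \sqrt{-12 + 2 + 6 \cdot 2^{2}}\right) = - 2 \left(-8 + \sqrt{-12 + 2 + 6 \cdot 4}\right) = - 2 \left(-8 + \sqrt{-12 + 2 + 24}\right) = - 2 \left(-8 + \sqrt{14}\right) = 16 - 2 \sqrt{14}$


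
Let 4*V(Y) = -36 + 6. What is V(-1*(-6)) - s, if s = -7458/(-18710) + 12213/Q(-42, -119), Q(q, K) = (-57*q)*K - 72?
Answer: -1163428969/148099005 ≈ -7.8558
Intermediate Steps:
Q(q, K) = -72 - 57*K*q (Q(q, K) = -57*K*q - 72 = -72 - 57*K*q)
V(Y) = -15/2 (V(Y) = (-36 + 6)/4 = (¼)*(-30) = -15/2)
s = 105372863/296198010 (s = -7458/(-18710) + 12213/(-72 - 57*(-119)*(-42)) = -7458*(-1/18710) + 12213/(-72 - 284886) = 3729/9355 + 12213/(-284958) = 3729/9355 + 12213*(-1/284958) = 3729/9355 - 1357/31662 = 105372863/296198010 ≈ 0.35575)
V(-1*(-6)) - s = -15/2 - 1*105372863/296198010 = -15/2 - 105372863/296198010 = -1163428969/148099005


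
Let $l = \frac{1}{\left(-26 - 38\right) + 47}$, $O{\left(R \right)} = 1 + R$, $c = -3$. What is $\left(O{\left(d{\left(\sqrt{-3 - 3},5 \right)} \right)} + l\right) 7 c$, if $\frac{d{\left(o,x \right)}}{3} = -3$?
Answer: $\frac{2877}{17} \approx 169.24$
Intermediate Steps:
$d{\left(o,x \right)} = -9$ ($d{\left(o,x \right)} = 3 \left(-3\right) = -9$)
$l = - \frac{1}{17}$ ($l = \frac{1}{-64 + 47} = \frac{1}{-17} = - \frac{1}{17} \approx -0.058824$)
$\left(O{\left(d{\left(\sqrt{-3 - 3},5 \right)} \right)} + l\right) 7 c = \left(\left(1 - 9\right) - \frac{1}{17}\right) 7 \left(-3\right) = \left(-8 - \frac{1}{17}\right) \left(-21\right) = \left(- \frac{137}{17}\right) \left(-21\right) = \frac{2877}{17}$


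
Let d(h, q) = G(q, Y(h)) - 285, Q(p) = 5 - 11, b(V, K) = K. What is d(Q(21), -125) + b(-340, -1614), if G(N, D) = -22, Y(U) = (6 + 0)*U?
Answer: -1921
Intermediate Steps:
Y(U) = 6*U
Q(p) = -6
d(h, q) = -307 (d(h, q) = -22 - 285 = -307)
d(Q(21), -125) + b(-340, -1614) = -307 - 1614 = -1921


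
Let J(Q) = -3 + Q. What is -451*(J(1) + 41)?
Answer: -17589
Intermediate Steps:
-451*(J(1) + 41) = -451*((-3 + 1) + 41) = -451*(-2 + 41) = -451*39 = -17589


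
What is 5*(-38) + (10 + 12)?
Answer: -168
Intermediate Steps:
5*(-38) + (10 + 12) = -190 + 22 = -168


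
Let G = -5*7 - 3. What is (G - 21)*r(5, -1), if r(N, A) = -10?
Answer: 590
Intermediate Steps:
G = -38 (G = -35 - 3 = -38)
(G - 21)*r(5, -1) = (-38 - 21)*(-10) = -59*(-10) = 590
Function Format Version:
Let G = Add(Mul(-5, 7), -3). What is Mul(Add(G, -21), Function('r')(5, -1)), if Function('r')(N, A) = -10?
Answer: 590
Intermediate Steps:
G = -38 (G = Add(-35, -3) = -38)
Mul(Add(G, -21), Function('r')(5, -1)) = Mul(Add(-38, -21), -10) = Mul(-59, -10) = 590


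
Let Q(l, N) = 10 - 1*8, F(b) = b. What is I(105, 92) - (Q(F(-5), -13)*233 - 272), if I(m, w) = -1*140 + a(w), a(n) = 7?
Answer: -327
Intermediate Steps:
Q(l, N) = 2 (Q(l, N) = 10 - 8 = 2)
I(m, w) = -133 (I(m, w) = -1*140 + 7 = -140 + 7 = -133)
I(105, 92) - (Q(F(-5), -13)*233 - 272) = -133 - (2*233 - 272) = -133 - (466 - 272) = -133 - 1*194 = -133 - 194 = -327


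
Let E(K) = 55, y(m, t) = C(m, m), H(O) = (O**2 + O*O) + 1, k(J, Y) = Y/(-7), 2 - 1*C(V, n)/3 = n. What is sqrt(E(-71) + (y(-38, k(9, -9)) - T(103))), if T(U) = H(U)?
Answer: 2*I*sqrt(5261) ≈ 145.07*I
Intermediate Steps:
C(V, n) = 6 - 3*n
k(J, Y) = -Y/7 (k(J, Y) = Y*(-1/7) = -Y/7)
H(O) = 1 + 2*O**2 (H(O) = (O**2 + O**2) + 1 = 2*O**2 + 1 = 1 + 2*O**2)
T(U) = 1 + 2*U**2
y(m, t) = 6 - 3*m
sqrt(E(-71) + (y(-38, k(9, -9)) - T(103))) = sqrt(55 + ((6 - 3*(-38)) - (1 + 2*103**2))) = sqrt(55 + ((6 + 114) - (1 + 2*10609))) = sqrt(55 + (120 - (1 + 21218))) = sqrt(55 + (120 - 1*21219)) = sqrt(55 + (120 - 21219)) = sqrt(55 - 21099) = sqrt(-21044) = 2*I*sqrt(5261)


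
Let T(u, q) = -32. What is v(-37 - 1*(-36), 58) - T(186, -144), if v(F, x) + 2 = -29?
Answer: 1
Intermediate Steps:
v(F, x) = -31 (v(F, x) = -2 - 29 = -31)
v(-37 - 1*(-36), 58) - T(186, -144) = -31 - 1*(-32) = -31 + 32 = 1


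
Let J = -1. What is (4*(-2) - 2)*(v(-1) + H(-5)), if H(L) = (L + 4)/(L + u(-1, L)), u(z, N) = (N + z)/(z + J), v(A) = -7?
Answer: 65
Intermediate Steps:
u(z, N) = (N + z)/(-1 + z) (u(z, N) = (N + z)/(z - 1) = (N + z)/(-1 + z))
H(L) = (4 + L)/(½ + L/2) (H(L) = (L + 4)/(L + (L - 1)/(-1 - 1)) = (4 + L)/(L + (-1 + L)/(-2)) = (4 + L)/(L - (-1 + L)/2) = (4 + L)/(L + (½ - L/2)) = (4 + L)/(½ + L/2))
(4*(-2) - 2)*(v(-1) + H(-5)) = (4*(-2) - 2)*(-7 + 2*(4 - 5)/(1 - 5)) = (-8 - 2)*(-7 + 2*(-1)/(-4)) = -10*(-7 + 2*(-¼)*(-1)) = -10*(-7 + ½) = -10*(-13/2) = 65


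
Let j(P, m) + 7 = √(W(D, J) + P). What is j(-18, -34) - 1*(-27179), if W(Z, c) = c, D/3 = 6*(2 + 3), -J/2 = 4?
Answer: 27172 + I*√26 ≈ 27172.0 + 5.099*I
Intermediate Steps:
J = -8 (J = -2*4 = -8)
D = 90 (D = 3*(6*(2 + 3)) = 3*(6*5) = 3*30 = 90)
j(P, m) = -7 + √(-8 + P)
j(-18, -34) - 1*(-27179) = (-7 + √(-8 - 18)) - 1*(-27179) = (-7 + √(-26)) + 27179 = (-7 + I*√26) + 27179 = 27172 + I*√26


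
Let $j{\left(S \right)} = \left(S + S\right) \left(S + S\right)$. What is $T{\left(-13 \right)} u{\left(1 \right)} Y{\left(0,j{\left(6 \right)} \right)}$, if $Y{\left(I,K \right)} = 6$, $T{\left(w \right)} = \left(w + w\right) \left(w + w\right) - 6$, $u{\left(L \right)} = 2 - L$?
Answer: $4020$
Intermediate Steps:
$j{\left(S \right)} = 4 S^{2}$ ($j{\left(S \right)} = 2 S 2 S = 4 S^{2}$)
$T{\left(w \right)} = -6 + 4 w^{2}$ ($T{\left(w \right)} = 2 w 2 w - 6 = 4 w^{2} - 6 = -6 + 4 w^{2}$)
$T{\left(-13 \right)} u{\left(1 \right)} Y{\left(0,j{\left(6 \right)} \right)} = \left(-6 + 4 \left(-13\right)^{2}\right) \left(2 - 1\right) 6 = \left(-6 + 4 \cdot 169\right) \left(2 - 1\right) 6 = \left(-6 + 676\right) 1 \cdot 6 = 670 \cdot 1 \cdot 6 = 670 \cdot 6 = 4020$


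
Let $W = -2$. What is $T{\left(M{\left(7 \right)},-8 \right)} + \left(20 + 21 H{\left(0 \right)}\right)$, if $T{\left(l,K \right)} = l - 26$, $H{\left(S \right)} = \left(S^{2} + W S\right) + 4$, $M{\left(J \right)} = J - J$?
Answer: $78$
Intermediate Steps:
$M{\left(J \right)} = 0$
$H{\left(S \right)} = 4 + S^{2} - 2 S$ ($H{\left(S \right)} = \left(S^{2} - 2 S\right) + 4 = 4 + S^{2} - 2 S$)
$T{\left(l,K \right)} = -26 + l$
$T{\left(M{\left(7 \right)},-8 \right)} + \left(20 + 21 H{\left(0 \right)}\right) = \left(-26 + 0\right) + \left(20 + 21 \left(4 + 0^{2} - 0\right)\right) = -26 + \left(20 + 21 \left(4 + 0 + 0\right)\right) = -26 + \left(20 + 21 \cdot 4\right) = -26 + \left(20 + 84\right) = -26 + 104 = 78$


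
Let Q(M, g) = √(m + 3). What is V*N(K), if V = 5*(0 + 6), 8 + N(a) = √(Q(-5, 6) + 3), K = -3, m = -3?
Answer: -240 + 30*√3 ≈ -188.04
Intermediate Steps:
Q(M, g) = 0 (Q(M, g) = √(-3 + 3) = √0 = 0)
N(a) = -8 + √3 (N(a) = -8 + √(0 + 3) = -8 + √3)
V = 30 (V = 5*6 = 30)
V*N(K) = 30*(-8 + √3) = -240 + 30*√3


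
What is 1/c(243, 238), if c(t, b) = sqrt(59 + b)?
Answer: sqrt(33)/99 ≈ 0.058026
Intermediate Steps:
1/c(243, 238) = 1/(sqrt(59 + 238)) = 1/(sqrt(297)) = 1/(3*sqrt(33)) = sqrt(33)/99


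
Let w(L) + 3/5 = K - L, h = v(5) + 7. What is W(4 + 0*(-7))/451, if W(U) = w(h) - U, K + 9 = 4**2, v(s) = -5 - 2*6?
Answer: 62/2255 ≈ 0.027494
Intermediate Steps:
v(s) = -17 (v(s) = -5 - 12 = -17)
K = 7 (K = -9 + 4**2 = -9 + 16 = 7)
h = -10 (h = -17 + 7 = -10)
w(L) = 32/5 - L (w(L) = -3/5 + (7 - L) = 32/5 - L)
W(U) = 82/5 - U (W(U) = (32/5 - 1*(-10)) - U = (32/5 + 10) - U = 82/5 - U)
W(4 + 0*(-7))/451 = (82/5 - (4 + 0*(-7)))/451 = (82/5 - (4 + 0))*(1/451) = (82/5 - 1*4)*(1/451) = (82/5 - 4)*(1/451) = (62/5)*(1/451) = 62/2255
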